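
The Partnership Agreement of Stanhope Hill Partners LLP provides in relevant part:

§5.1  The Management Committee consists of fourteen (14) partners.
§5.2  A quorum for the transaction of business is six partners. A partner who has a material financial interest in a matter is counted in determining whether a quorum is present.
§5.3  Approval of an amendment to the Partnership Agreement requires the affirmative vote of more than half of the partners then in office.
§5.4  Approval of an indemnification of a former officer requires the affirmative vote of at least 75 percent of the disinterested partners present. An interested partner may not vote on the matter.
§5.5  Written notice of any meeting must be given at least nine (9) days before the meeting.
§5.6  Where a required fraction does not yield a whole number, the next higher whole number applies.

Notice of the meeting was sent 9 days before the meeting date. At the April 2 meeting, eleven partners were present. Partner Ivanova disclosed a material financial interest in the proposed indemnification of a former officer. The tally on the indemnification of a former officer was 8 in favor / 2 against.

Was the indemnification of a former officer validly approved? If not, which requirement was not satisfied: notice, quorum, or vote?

Notice: 9 days given; 9 required (9 ≥ 9). Satisfied.
Quorum: 11 present (interested partners count toward quorum); quorum is 6. Satisfied.
Vote: the indemnification of a former officer requires three-fourths of the disinterested partners present (11 − 1 = 10). 3/4 of 10 = 7.50, rounded up to 8, so 8 affirmative votes are needed; 8 voted in favor. Satisfied.

Valid — all requirements satisfied.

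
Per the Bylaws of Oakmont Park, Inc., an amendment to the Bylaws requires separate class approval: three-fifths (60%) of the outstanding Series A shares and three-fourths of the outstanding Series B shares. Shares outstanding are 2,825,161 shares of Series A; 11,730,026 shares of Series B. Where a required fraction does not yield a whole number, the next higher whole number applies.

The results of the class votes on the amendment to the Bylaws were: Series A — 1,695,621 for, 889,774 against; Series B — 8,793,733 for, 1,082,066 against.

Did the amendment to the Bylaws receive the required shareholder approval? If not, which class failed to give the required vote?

Not approved — the Series B shares did not give the required vote.

Series A: 3/5 of 2825161 = 1695096.60, rounded up to 1695097; 1,695,097 required, 1,695,621 in favor — approved.
Series B: 3/4 of 11730026 = 8797519.50, rounded up to 8797520; 8,797,520 required, 8,793,733 in favor — not approved.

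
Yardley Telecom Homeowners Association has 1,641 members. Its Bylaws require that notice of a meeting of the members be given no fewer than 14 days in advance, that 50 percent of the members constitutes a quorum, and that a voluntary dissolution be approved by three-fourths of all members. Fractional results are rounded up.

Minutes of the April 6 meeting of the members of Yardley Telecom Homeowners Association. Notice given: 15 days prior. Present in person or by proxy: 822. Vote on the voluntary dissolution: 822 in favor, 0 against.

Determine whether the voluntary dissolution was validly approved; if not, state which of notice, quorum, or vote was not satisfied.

Notice: 15 days given; 14 required. Satisfied.
Quorum: 50% of 1,641 = 820.50, rounded up to 821; 822 present. Satisfied.
Vote: requires three-fourths of all members (1,641); 3/4 of 1641 = 1230.75, rounded up to 1231, so 1,231 needed; 822 in favor. Not satisfied.

Invalid — vote requirement not satisfied.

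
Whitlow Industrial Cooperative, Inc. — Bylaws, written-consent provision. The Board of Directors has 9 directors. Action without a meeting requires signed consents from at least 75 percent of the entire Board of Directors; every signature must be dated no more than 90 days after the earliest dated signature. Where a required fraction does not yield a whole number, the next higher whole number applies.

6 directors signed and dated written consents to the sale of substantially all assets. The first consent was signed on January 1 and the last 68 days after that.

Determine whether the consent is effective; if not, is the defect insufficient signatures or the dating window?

Not effective — insufficient signatures.

Signatures required: at least 75 percent of 9 — 3/4 of 9 = 6.75, rounded up to 7, so 7 needed; 6 signed. Insufficient.
Dating window: the latest signature is 68 days after the earliest; the limit is 90 days. Within the window.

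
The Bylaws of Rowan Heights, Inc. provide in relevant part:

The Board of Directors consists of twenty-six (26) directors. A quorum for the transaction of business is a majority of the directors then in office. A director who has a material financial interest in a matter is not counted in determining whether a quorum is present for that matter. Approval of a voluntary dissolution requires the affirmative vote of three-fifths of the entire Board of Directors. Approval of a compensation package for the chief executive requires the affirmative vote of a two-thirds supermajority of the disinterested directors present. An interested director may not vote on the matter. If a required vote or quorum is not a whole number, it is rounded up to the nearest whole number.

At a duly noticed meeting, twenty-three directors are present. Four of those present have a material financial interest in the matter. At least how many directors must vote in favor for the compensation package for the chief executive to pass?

The compensation package for the chief executive requires two-thirds of the disinterested directors present (23 − 4 = 19).
2/3 of 19 = 12.67, rounded up to 13.

13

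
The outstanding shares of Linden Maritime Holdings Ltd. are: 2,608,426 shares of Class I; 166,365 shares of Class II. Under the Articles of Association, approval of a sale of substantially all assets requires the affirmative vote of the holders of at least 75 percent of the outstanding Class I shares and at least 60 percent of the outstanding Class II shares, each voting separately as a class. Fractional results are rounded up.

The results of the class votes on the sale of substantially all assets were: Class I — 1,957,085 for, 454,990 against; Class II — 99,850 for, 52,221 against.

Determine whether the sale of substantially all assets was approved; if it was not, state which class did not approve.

Approved — every class gave the required vote.

Class I: 3/4 of 2608426 = 1956319.50, rounded up to 1956320; 1,956,320 required, 1,957,085 in favor — approved.
Class II: 3/5 of 166365 = 99819; 99,819 required, 99,850 in favor — approved.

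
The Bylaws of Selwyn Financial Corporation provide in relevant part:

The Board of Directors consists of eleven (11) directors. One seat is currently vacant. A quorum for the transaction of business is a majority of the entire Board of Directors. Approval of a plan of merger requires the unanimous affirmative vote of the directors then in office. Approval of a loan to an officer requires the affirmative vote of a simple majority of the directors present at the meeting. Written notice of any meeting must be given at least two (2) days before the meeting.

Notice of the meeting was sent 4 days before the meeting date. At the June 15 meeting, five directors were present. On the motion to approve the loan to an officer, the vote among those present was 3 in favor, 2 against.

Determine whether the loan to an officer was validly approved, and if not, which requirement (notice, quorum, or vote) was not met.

Invalid — quorum requirement not satisfied.

Notice: 4 days given; 2 required (4 ≥ 2). Satisfied.
Quorum: 5 present; quorum is 6. Not satisfied.
Vote: the loan to an officer requires a majority of the directors present (5). A majority of 5 is 3, so 3 affirmative votes are needed; 3 voted in favor. Satisfied. (Moot — without a quorum no business can be validly transacted.)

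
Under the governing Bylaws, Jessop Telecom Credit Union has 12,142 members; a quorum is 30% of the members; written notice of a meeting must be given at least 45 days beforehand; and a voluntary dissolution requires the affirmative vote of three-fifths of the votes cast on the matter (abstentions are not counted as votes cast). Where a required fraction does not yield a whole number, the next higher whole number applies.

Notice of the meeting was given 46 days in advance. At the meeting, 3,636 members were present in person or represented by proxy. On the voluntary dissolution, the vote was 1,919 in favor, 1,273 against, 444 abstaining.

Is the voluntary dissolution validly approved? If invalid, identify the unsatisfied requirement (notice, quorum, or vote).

Notice: 46 days given; 45 required. Satisfied.
Quorum: 30% of 12,142 = 3,642.60, rounded up to 3,643; 3,636 present. Not satisfied.
Vote: requires three-fifths of the votes cast (3,636 − 444 abstaining = 3,192); 3/5 of 3192 = 1915.20, rounded up to 1916, so 1,916 needed; 1,919 in favor. Satisfied.

Invalid — quorum requirement not satisfied.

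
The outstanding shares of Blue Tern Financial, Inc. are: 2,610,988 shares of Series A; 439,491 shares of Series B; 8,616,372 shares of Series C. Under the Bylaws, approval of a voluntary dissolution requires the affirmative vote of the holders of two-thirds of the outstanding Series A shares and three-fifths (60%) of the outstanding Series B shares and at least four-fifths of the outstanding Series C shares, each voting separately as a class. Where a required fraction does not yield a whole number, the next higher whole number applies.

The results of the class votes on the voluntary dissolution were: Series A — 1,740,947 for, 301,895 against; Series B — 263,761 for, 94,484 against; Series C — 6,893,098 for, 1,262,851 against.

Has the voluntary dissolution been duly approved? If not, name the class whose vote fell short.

Approved — every class gave the required vote.

Series A: 2/3 of 2610988 = 1740658.67, rounded up to 1740659; 1,740,659 required, 1,740,947 in favor — approved.
Series B: 3/5 of 439491 = 263694.60, rounded up to 263695; 263,695 required, 263,761 in favor — approved.
Series C: 4/5 of 8616372 = 6893097.60, rounded up to 6893098; 6,893,098 required, 6,893,098 in favor — approved.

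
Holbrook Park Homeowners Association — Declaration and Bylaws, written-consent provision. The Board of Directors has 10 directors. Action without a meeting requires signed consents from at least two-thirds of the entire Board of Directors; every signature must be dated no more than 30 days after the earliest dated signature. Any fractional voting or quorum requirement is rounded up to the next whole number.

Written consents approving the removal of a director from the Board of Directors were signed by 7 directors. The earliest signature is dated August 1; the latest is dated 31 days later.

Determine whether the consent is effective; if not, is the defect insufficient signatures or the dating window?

Signatures required: at least two-thirds of 10 — 2/3 of 10 = 6.67, rounded up to 7, so 7 needed; 7 signed. Sufficient.
Dating window: the latest signature is 31 days after the earliest; the limit is 30 days. Outside the window.

Not effective — dating-window requirement not satisfied.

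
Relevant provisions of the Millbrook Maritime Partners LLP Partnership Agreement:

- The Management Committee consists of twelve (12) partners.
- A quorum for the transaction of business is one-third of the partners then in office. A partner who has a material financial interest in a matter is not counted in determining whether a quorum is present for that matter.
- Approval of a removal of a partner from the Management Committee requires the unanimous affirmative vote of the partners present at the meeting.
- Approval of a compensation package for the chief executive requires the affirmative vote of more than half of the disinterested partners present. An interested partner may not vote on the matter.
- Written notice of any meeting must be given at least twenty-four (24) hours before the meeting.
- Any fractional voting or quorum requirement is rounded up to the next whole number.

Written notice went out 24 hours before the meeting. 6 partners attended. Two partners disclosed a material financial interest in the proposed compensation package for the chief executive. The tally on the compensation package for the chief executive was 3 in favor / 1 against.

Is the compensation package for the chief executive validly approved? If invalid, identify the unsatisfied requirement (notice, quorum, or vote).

Valid — all requirements satisfied.

Notice: 24 hours given; 24 required (24 ≥ 24). Satisfied.
Quorum: 6 present, but the 2 interested partners do not count, leaving 4. Quorum is 4. Satisfied.
Vote: the compensation package for the chief executive requires a majority of the disinterested partners present (6 − 2 = 4). A majority of 4 is 3, so 3 affirmative votes are needed; 3 voted in favor. Satisfied.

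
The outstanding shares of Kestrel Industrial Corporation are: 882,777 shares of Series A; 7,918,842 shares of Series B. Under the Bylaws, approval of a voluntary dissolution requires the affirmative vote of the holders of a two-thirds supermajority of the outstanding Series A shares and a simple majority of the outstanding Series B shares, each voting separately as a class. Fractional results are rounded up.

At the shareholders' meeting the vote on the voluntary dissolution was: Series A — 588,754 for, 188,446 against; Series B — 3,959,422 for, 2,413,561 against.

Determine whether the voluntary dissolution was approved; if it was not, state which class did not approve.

Approved — every class gave the required vote.

Series A: 2/3 of 882777 = 588518; 588,518 required, 588,754 in favor — approved.
Series B: a majority of 7918842 is 3959422; 3,959,422 required, 3,959,422 in favor — approved.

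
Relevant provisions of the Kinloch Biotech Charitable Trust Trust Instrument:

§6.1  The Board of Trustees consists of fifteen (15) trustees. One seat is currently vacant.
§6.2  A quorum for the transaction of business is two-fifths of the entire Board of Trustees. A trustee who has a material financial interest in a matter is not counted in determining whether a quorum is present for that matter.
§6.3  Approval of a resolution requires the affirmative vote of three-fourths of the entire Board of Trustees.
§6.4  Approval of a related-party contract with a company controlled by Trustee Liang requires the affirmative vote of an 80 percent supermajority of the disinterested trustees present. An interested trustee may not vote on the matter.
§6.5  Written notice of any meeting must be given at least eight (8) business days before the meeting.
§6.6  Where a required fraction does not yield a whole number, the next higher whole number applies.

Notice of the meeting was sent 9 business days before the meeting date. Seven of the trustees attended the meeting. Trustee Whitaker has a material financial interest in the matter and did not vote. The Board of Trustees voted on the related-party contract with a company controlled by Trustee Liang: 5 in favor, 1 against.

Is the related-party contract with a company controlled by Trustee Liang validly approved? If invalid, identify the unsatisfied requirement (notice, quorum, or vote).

Notice: 9 business days given; 8 required (9 ≥ 8). Satisfied.
Quorum: 7 present, but the 1 interested trustee does not count, leaving 6. Quorum is 6. Satisfied.
Vote: the related-party contract with a company controlled by Trustee Liang requires four-fifths of the disinterested trustees present (7 − 1 = 6). 4/5 of 6 = 4.80, rounded up to 5, so 5 affirmative votes are needed; 5 voted in favor. Satisfied.

Valid — all requirements satisfied.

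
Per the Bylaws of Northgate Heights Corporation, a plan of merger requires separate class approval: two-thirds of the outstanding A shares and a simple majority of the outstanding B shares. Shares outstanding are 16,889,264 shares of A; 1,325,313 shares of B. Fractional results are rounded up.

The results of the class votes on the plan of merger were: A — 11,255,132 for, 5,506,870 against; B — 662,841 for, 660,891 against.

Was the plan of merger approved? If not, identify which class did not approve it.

Not approved — the A shares did not give the required vote.

A: 2/3 of 16889264 = 11259509.33, rounded up to 11259510; 11,259,510 required, 11,255,132 in favor — not approved.
B: a majority of 1325313 is 662657; 662,657 required, 662,841 in favor — approved.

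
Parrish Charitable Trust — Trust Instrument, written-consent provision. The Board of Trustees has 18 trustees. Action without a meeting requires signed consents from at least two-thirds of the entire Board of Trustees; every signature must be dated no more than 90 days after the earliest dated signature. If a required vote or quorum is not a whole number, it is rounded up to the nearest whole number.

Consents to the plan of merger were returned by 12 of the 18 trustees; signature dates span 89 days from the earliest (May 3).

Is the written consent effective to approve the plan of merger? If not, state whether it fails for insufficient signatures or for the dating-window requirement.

Signatures required: at least two-thirds of 18 — 2/3 of 18 = 12, so 12 needed; 12 signed. Sufficient.
Dating window: the latest signature is 89 days after the earliest; the limit is 90 days. Within the window.

Effective — both the signature and dating-window requirements are satisfied.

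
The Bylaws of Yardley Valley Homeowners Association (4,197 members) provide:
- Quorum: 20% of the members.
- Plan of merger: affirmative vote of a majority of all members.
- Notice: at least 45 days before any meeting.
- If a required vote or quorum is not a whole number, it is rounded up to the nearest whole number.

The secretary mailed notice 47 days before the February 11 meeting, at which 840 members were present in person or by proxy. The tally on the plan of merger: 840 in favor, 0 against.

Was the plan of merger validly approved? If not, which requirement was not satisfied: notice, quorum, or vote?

Invalid — vote requirement not satisfied.

Notice: 47 days given; 45 required. Satisfied.
Quorum: 20% of 4,197 = 839.40, rounded up to 840; 840 present. Satisfied.
Vote: requires a majority of all members (4,197); a majority of 4197 is 2099, so 2,099 needed; 840 in favor. Not satisfied.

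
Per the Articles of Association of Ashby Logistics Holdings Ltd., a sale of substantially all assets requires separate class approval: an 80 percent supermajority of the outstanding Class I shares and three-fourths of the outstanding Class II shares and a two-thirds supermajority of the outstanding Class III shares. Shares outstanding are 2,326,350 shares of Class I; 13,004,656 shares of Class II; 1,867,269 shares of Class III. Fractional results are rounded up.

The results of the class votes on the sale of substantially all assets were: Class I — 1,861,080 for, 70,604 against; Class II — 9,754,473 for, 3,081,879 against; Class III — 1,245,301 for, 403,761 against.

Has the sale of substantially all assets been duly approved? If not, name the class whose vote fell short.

Approved — every class gave the required vote.

Class I: 4/5 of 2326350 = 1861080; 1,861,080 required, 1,861,080 in favor — approved.
Class II: 3/4 of 13004656 = 9753492; 9,753,492 required, 9,754,473 in favor — approved.
Class III: 2/3 of 1867269 = 1244846; 1,244,846 required, 1,245,301 in favor — approved.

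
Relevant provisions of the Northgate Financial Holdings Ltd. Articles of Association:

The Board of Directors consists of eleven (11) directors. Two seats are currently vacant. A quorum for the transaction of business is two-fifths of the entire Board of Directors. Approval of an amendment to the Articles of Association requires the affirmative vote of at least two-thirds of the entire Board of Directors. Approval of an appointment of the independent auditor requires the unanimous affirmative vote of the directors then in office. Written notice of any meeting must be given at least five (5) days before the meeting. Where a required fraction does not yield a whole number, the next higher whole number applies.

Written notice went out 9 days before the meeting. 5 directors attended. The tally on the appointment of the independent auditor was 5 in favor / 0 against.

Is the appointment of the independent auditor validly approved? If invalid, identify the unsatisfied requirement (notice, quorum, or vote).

Notice: 9 days given; 5 required (9 ≥ 5). Satisfied.
Quorum: 5 present; quorum is 5. Satisfied.
Vote: the appointment of the independent auditor requires the unanimous vote of the directors then in office (9). Unanimous means all 9, so 9 affirmative votes are needed; 5 voted in favor. Not satisfied.

Invalid — vote requirement not satisfied.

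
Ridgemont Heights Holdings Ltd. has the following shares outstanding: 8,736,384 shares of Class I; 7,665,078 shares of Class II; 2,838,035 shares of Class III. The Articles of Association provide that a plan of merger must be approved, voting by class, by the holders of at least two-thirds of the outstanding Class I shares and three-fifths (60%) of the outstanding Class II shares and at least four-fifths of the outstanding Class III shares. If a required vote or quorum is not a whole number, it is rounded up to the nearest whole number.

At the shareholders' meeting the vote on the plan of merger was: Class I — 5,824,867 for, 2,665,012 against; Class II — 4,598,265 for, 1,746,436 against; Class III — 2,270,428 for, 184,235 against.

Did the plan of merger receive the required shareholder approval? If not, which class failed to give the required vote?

Class I: 2/3 of 8736384 = 5824256; 5,824,256 required, 5,824,867 in favor — approved.
Class II: 3/5 of 7665078 = 4599046.80, rounded up to 4599047; 4,599,047 required, 4,598,265 in favor — not approved.
Class III: 4/5 of 2838035 = 2270428; 2,270,428 required, 2,270,428 in favor — approved.

Not approved — the Class II shares did not give the required vote.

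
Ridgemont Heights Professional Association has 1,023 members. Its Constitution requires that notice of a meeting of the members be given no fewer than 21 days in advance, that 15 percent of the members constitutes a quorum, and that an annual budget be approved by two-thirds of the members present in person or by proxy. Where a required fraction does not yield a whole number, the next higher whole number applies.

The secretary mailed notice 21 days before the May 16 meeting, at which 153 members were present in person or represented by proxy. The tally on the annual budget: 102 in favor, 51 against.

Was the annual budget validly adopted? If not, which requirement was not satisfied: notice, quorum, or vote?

Notice: 21 days given; 21 required. Satisfied.
Quorum: 15% of 1,023 = 153.45, rounded up to 154; 153 present. Not satisfied.
Vote: requires two-thirds of those present (153); 2/3 of 153 = 102, so 102 needed; 102 in favor. Satisfied.

Invalid — quorum requirement not satisfied.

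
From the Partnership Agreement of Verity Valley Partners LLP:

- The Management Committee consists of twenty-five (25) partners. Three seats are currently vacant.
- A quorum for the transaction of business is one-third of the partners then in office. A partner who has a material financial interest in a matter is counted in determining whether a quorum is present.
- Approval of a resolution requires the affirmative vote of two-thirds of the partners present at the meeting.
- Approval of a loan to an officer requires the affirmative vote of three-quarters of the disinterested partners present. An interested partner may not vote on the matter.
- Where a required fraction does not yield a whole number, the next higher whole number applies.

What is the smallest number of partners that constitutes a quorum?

8

1/3 of 22 = 7.33, rounded up to 8.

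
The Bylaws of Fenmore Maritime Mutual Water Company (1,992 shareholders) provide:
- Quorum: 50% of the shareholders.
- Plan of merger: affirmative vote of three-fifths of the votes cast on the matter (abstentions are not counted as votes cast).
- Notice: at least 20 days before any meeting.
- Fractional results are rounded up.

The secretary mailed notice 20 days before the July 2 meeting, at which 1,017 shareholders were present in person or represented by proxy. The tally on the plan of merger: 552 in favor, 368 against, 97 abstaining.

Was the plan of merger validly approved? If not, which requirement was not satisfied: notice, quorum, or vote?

Valid — all requirements satisfied.

Notice: 20 days given; 20 required. Satisfied.
Quorum: 50% of 1,992 = 996; 1,017 present. Satisfied.
Vote: requires three-fifths of the votes cast (1,017 − 97 abstaining = 920); 3/5 of 920 = 552, so 552 needed; 552 in favor. Satisfied.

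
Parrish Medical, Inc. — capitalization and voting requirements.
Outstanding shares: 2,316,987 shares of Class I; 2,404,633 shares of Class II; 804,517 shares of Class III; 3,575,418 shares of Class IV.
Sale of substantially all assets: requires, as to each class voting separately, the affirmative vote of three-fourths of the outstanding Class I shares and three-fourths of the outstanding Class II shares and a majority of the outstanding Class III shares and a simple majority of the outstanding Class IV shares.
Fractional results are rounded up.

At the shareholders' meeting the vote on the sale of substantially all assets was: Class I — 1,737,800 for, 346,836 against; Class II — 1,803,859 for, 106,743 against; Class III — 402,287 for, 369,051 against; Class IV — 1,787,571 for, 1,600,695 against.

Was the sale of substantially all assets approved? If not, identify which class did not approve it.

Class I: 3/4 of 2316987 = 1737740.25, rounded up to 1737741; 1,737,741 required, 1,737,800 in favor — approved.
Class II: 3/4 of 2404633 = 1803474.75, rounded up to 1803475; 1,803,475 required, 1,803,859 in favor — approved.
Class III: a majority of 804517 is 402259; 402,259 required, 402,287 in favor — approved.
Class IV: a majority of 3575418 is 1787710; 1,787,710 required, 1,787,571 in favor — not approved.

Not approved — the Class IV shares did not give the required vote.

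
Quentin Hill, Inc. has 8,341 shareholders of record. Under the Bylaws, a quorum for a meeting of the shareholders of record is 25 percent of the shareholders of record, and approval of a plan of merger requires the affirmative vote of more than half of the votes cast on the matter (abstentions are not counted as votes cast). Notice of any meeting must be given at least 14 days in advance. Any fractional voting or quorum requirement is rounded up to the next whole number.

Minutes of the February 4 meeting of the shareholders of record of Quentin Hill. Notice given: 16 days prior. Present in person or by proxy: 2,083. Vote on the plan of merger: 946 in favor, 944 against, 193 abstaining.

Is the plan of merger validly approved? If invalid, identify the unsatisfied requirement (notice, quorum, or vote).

Invalid — quorum requirement not satisfied.

Notice: 16 days given; 14 required. Satisfied.
Quorum: 25% of 8,341 = 2,085.25, rounded up to 2,086; 2,083 present. Not satisfied.
Vote: requires a majority of the votes cast (2,083 − 193 abstaining = 1,890); a majority of 1890 is 946, so 946 needed; 946 in favor. Satisfied.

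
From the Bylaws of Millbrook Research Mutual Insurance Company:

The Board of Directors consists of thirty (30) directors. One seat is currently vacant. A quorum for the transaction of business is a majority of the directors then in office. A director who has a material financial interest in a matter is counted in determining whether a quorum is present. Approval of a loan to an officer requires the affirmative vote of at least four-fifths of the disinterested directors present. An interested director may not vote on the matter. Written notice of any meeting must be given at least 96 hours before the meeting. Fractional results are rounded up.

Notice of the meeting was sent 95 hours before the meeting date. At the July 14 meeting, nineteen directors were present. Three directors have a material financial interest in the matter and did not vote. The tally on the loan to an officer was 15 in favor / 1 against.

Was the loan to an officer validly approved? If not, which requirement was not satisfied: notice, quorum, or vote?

Notice: 95 hours given; 96 required (95 < 96). Not satisfied.
Quorum: 19 present (interested directors count toward quorum); quorum is 15. Satisfied.
Vote: the loan to an officer requires four-fifths of the disinterested directors present (19 − 3 = 16). 4/5 of 16 = 12.80, rounded up to 13, so 13 affirmative votes are needed; 15 voted in favor. Satisfied.

Invalid — notice requirement not satisfied.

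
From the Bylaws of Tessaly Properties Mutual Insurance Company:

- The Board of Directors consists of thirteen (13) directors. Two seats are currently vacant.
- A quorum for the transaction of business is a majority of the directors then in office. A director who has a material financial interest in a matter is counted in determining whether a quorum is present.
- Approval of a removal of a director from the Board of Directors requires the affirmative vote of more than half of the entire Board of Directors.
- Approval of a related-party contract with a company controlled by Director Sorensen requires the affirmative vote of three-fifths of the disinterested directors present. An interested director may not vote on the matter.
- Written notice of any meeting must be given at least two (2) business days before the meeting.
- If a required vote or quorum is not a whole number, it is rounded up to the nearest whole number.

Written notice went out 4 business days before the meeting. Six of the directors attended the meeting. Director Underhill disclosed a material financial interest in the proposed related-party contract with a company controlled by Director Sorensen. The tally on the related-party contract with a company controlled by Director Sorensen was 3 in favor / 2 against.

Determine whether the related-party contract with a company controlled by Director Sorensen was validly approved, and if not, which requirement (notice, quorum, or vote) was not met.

Notice: 4 business days given; 2 required (4 ≥ 2). Satisfied.
Quorum: 6 present (interested directors count toward quorum); quorum is 6. Satisfied.
Vote: the related-party contract with a company controlled by Director Sorensen requires three-fifths of the disinterested directors present (6 − 1 = 5). 3/5 of 5 = 3, so 3 affirmative votes are needed; 3 voted in favor. Satisfied.

Valid — all requirements satisfied.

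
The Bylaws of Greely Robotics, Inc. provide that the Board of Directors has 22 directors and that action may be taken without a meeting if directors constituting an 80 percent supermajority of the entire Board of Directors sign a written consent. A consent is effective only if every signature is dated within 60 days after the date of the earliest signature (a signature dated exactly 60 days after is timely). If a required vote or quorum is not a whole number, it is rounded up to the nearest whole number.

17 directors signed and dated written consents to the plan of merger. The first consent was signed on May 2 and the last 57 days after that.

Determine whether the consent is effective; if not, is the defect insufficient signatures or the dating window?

Signatures required: an 80 percent supermajority of 22 — 4/5 of 22 = 17.60, rounded up to 18, so 18 needed; 17 signed. Insufficient.
Dating window: the latest signature is 57 days after the earliest; the limit is 60 days. Within the window.

Not effective — insufficient signatures.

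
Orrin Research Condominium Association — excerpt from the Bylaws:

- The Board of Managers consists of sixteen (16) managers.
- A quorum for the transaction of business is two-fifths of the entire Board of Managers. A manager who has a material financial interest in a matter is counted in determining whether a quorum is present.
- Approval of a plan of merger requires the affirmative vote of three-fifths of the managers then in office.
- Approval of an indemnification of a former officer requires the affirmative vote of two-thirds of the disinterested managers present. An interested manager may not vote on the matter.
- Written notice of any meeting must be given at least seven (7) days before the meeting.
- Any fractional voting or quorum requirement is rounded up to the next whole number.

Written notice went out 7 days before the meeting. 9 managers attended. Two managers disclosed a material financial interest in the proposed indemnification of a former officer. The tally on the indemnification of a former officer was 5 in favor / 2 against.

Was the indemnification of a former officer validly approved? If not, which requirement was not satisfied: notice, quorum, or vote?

Notice: 7 days given; 7 required (7 ≥ 7). Satisfied.
Quorum: 9 present (interested managers count toward quorum); quorum is 7. Satisfied.
Vote: the indemnification of a former officer requires two-thirds of the disinterested managers present (9 − 2 = 7). 2/3 of 7 = 4.67, rounded up to 5, so 5 affirmative votes are needed; 5 voted in favor. Satisfied.

Valid — all requirements satisfied.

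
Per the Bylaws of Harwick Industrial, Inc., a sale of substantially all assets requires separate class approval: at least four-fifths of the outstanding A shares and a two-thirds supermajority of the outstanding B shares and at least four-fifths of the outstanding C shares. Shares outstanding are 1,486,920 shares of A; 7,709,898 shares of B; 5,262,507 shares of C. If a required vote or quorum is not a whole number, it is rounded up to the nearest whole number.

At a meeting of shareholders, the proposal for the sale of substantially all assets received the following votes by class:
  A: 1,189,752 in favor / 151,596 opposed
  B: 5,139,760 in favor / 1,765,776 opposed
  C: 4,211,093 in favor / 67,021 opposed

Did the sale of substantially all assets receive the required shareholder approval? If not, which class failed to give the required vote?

A: 4/5 of 1486920 = 1189536; 1,189,536 required, 1,189,752 in favor — approved.
B: 2/3 of 7709898 = 5139932; 5,139,932 required, 5,139,760 in favor — not approved.
C: 4/5 of 5262507 = 4210005.60, rounded up to 4210006; 4,210,006 required, 4,211,093 in favor — approved.

Not approved — the B shares did not give the required vote.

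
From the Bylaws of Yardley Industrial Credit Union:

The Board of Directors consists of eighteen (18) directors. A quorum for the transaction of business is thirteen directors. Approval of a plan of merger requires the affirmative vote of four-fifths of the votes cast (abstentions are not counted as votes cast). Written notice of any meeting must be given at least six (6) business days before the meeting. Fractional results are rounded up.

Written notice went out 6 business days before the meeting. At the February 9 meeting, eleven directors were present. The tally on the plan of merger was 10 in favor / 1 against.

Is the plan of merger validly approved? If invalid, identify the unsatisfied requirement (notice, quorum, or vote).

Notice: 6 business days given; 6 required (6 ≥ 6). Satisfied.
Quorum: 11 present; quorum is 13. Not satisfied.
Vote: the plan of merger requires four-fifths of the votes cast (11). 4/5 of 11 = 8.80, rounded up to 9, so 9 affirmative votes are needed; 10 voted in favor. Satisfied. (Moot — without a quorum no business can be validly transacted.)

Invalid — quorum requirement not satisfied.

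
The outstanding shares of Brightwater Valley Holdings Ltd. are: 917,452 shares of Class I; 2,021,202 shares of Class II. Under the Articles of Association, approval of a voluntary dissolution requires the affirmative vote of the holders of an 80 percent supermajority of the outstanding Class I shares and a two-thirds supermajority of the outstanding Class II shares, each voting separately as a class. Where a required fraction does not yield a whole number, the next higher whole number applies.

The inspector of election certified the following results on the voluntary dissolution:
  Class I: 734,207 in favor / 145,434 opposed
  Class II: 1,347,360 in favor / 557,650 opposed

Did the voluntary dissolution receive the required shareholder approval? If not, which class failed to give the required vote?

Class I: 4/5 of 917452 = 733961.60, rounded up to 733962; 733,962 required, 734,207 in favor — approved.
Class II: 2/3 of 2021202 = 1347468; 1,347,468 required, 1,347,360 in favor — not approved.

Not approved — the Class II shares did not give the required vote.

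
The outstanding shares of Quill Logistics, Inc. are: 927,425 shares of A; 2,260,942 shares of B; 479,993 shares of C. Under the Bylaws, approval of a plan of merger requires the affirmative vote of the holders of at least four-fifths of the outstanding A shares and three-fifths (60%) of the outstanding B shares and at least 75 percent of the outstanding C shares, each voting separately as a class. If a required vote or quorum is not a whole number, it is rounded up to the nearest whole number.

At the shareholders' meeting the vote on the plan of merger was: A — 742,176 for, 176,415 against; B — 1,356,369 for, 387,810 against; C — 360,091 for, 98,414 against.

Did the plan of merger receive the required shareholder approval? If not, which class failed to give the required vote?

Not approved — the B shares did not give the required vote.

A: 4/5 of 927425 = 741940; 741,940 required, 742,176 in favor — approved.
B: 3/5 of 2260942 = 1356565.20, rounded up to 1356566; 1,356,566 required, 1,356,369 in favor — not approved.
C: 3/4 of 479993 = 359994.75, rounded up to 359995; 359,995 required, 360,091 in favor — approved.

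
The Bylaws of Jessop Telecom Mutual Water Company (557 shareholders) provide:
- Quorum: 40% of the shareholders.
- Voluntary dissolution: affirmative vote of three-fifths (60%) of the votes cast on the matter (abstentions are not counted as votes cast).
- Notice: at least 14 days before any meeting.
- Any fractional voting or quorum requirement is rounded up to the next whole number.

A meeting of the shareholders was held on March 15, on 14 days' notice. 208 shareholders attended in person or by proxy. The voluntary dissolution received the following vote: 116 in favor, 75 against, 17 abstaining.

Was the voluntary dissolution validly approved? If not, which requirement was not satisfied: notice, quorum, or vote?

Notice: 14 days given; 14 required. Satisfied.
Quorum: 40% of 557 = 222.80, rounded up to 223; 208 present. Not satisfied.
Vote: requires three-fifths of the votes cast (208 − 17 abstaining = 191); 3/5 of 191 = 114.60, rounded up to 115, so 115 needed; 116 in favor. Satisfied.

Invalid — quorum requirement not satisfied.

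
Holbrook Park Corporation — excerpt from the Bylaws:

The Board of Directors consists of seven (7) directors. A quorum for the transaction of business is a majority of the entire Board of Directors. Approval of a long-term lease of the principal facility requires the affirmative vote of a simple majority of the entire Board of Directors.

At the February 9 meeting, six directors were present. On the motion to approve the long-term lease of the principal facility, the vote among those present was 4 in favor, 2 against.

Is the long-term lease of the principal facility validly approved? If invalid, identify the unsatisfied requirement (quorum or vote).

Quorum: 6 present; quorum is 4. Satisfied.
Vote: the long-term lease of the principal facility requires a majority of the entire Board of Directors (7). A majority of 7 is 4, so 4 affirmative votes are needed; 4 voted in favor. Satisfied.

Valid — all requirements satisfied.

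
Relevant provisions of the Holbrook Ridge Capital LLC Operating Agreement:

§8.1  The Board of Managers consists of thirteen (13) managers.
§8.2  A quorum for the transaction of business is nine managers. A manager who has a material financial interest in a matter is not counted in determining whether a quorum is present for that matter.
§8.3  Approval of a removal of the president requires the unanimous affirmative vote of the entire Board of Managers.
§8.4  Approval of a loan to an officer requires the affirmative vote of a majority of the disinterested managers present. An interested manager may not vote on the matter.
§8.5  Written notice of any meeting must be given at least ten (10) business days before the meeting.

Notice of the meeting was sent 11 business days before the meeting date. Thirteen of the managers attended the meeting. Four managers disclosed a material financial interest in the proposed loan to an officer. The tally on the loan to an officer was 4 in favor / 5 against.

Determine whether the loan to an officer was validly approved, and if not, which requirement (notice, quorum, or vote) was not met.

Notice: 11 business days given; 10 required (11 ≥ 10). Satisfied.
Quorum: 13 present, but the 4 interested managers do not count, leaving 9. Quorum is 9. Satisfied.
Vote: the loan to an officer requires a majority of the disinterested managers present (13 − 4 = 9). A majority of 9 is 5, so 5 affirmative votes are needed; 4 voted in favor. Not satisfied.

Invalid — vote requirement not satisfied.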